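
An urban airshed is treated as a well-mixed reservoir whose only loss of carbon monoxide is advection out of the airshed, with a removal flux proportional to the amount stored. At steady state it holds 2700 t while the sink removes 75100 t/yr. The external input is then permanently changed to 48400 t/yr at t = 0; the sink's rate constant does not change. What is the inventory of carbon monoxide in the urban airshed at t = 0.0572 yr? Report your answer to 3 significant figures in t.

The sink rate constant is k = F₀/M₀ = 75100/2700 = 27.81 yr⁻¹.
Solving dM/dt = F₁ − kM with M(0) = M₀ gives M(t) = F₁/k + (M₀ − F₁/k)·e^(−kt).
F₁/k = 48400/27.81 = 1740.1 t; kt = 27.81 × 0.0572 = 1.591, e^(−kt) = 0.2037.
M(0.0572) = 1740.1 + (2700 − 1740.1) × 0.2037 = 1740.1 + 195.6 = 1935.6 t.

1940 t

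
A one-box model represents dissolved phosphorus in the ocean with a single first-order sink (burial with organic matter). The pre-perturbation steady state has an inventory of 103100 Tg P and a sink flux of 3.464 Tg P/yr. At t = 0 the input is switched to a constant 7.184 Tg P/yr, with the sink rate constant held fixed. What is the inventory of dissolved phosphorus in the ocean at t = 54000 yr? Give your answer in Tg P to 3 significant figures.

196000 Tg P

τ = M₀/F₀ = 103100/3.464 = 29760 yr; rate constant k = 1/τ.
New steady state M_∞ = F₁/k = F₁·τ = 7.184 × 29760 = 213820 Tg P.
M(t) = M_∞ + (M₀ − M_∞)·e^(−t/τ); t/τ = 54000/29760 = 1.814, so e^(−t/τ) = 0.1629.
M(t) = 213820 − 110700 × 0.1629 = 195780 Tg P.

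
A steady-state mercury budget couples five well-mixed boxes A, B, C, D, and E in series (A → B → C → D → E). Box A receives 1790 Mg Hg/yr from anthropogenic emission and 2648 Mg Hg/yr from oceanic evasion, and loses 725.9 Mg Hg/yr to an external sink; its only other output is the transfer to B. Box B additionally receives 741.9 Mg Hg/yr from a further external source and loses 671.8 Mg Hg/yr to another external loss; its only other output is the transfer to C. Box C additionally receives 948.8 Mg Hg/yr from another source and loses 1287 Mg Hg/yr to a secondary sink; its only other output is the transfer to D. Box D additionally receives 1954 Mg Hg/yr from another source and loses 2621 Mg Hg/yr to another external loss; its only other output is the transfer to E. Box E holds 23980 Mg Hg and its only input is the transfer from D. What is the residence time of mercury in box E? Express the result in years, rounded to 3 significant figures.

8.64 yr

Box A: F(A→B) = (1790 + 2648) − 725.9 = 3712.1 Mg Hg/yr.
Box B: F(B→C) = (3712.1 + 741.9) − 671.8 = 3782.2 Mg Hg/yr.
Box C: F(C→D) = (3782.2 + 948.8) − 1287 = 3444.0 Mg Hg/yr.
Box D: F(D→E) = (3444.0 + 1954) − 2621 = 2777.0 Mg Hg/yr.
Box E throughput = its input = 2777.0 Mg Hg/yr; τ = 23980 / 2777.0 = 8.635 yr.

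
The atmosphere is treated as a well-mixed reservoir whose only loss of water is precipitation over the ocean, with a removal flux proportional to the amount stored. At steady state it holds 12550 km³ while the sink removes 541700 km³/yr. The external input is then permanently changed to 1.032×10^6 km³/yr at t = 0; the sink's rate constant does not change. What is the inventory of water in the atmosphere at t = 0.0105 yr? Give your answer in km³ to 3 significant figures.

16700 km³

Residence time τ = M₀/F₀ = 0.02317 yr. The eventual steady state is M_∞ = M₀·(F₁/F₀) = 12550 × 1.032×10^6/541700 = 23909 km³.
The anomaly ΔM(t) = M(t) − M_∞ decays as ΔM₀·e^(−t/τ) with ΔM₀ = 12550 − 23909 = −11360 km³.
At t = 0.0105 yr, e^(−t/τ) = e^(−0.4532) = 0.6356, so ΔM = −7220 km³ and M = 23909 − 7220 = 16689 km³.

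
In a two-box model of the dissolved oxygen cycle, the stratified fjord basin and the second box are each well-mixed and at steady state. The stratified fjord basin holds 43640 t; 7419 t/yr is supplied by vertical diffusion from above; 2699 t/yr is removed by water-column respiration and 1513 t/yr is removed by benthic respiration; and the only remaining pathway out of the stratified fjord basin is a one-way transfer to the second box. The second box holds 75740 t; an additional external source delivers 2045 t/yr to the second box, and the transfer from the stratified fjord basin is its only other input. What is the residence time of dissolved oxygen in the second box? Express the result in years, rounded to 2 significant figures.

14 yr

Balance the stratified fjord basin: ΣF_in = 7419.0 t/yr.
Transfer to the second box = ΣF_in − (2699 + 1513) = 3207.0 t/yr.
Total input to the second box = 3207.0 + 2045 = 5252.0 t/yr; at steady state this equals its total output.
τ = M / F = 75740 / 5252.0 = 14.42 yr.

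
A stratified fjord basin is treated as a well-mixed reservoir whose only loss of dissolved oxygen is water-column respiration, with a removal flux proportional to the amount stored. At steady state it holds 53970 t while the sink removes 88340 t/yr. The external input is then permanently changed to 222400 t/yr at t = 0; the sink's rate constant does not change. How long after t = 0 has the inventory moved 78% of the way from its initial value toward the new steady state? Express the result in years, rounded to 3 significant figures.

τ = M₀/F₀ = 53970/88340 = 0.6109 yr.
The remaining gap fraction is e^(−t/τ); 78% covered ⇒ e^(−t/τ) = 0.220.
t = −τ ln(0.220) = 0.6109 × 1.514 = 0.9250 yr.

0.925 yr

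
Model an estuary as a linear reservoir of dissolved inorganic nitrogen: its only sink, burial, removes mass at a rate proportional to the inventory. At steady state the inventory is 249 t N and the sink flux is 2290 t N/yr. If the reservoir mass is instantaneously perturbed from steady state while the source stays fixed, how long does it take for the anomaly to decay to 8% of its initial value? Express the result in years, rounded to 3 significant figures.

0.275 yr

For a linear reservoir the anomaly decays as exp(−t/τ) with τ = M/F = 249/2290 = 0.1087 yr.
exp(−t/τ) = 0.08 ⇒ t = −τ ln(0.08) = 0.1087 × 2.526 = 0.2746 yr.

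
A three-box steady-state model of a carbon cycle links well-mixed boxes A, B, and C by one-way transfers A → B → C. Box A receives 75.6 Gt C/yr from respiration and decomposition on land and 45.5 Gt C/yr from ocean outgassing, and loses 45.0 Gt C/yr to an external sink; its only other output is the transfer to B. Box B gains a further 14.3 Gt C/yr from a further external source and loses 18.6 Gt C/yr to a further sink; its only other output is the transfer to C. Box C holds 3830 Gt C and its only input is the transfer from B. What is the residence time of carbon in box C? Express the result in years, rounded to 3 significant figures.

53.3 yr

Box A: F(A→B) = (75.6 + 45.5) − 45.0 = 76.100 Gt C/yr.
Box B: F(B→C) = (76.100 + 14.3) − 18.6 = 71.800 Gt C/yr.
Box C throughput = its input = 71.800 Gt C/yr; τ = 3830 / 71.800 = 53.34 yr.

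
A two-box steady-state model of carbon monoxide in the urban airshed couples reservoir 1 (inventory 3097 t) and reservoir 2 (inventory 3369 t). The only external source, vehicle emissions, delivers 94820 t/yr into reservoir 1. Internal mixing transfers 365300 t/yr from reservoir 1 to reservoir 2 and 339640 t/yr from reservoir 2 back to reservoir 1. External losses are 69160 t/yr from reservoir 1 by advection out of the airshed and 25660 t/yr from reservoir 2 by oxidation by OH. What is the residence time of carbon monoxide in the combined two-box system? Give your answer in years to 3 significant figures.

0.0682 yr

Residence time in the combined system uses the total inventory and the total *external* removal — internal exchanges between the two boxes cancel.
M_total = 3097 + 3369 = 6466.0 t.
ΣF_external_out = 69160 + 25660 = 94820 t/yr.
τ = M_total / ΣF_ext = 6466.0 / 94820 = 0.06819 yr.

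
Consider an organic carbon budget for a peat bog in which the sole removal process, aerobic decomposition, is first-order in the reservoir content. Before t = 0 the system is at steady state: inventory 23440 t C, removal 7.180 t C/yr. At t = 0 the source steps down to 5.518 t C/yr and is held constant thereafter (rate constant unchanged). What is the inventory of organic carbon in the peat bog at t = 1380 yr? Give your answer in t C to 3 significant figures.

21600 t C

Residence time τ = M₀/F₀ = 3265 yr. The eventual steady state is M_∞ = M₀·(F₁/F₀) = 23440 × 5.518/7.180 = 18014 t C.
The anomaly ΔM(t) = M(t) − M_∞ decays as ΔM₀·e^(−t/τ) with ΔM₀ = 23440 − 18014 = 5426 t C.
At t = 1380 yr, e^(−t/τ) = e^(−0.4227) = 0.6553, so ΔM = 3555 t C and M = 18014 + 3555 = 21570 t C.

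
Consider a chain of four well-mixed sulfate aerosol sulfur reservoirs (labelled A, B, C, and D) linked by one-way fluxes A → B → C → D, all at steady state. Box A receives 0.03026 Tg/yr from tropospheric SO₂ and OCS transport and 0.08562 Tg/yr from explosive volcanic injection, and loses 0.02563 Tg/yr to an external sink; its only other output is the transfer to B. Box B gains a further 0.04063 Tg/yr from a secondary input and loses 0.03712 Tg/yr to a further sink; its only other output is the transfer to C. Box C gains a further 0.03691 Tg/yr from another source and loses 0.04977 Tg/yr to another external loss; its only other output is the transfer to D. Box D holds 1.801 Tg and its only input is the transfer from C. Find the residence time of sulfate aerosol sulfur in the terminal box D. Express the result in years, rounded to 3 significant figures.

22.3 yr

Box A: F(A→B) = (0.03026 + 0.08562) − 0.02563 = 0.090250 Tg/yr.
Box B: F(B→C) = (0.090250 + 0.04063) − 0.03712 = 0.093760 Tg/yr.
Box C: F(C→D) = (0.093760 + 0.03691) − 0.04977 = 0.080900 Tg/yr.
Box D throughput = its input = 0.080900 Tg/yr; τ = 1.801 / 0.080900 = 22.26 yr.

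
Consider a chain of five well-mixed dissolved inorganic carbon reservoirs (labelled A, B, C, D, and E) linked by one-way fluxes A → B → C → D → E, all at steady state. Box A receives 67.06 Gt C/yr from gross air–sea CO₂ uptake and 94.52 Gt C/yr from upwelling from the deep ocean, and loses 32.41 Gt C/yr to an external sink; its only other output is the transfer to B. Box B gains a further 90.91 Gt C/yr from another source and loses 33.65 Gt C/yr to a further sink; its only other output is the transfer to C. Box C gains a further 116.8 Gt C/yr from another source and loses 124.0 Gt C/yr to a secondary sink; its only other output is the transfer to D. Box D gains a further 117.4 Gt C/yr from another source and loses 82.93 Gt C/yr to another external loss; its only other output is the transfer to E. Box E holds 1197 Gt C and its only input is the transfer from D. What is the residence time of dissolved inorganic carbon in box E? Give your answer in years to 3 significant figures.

5.60 yr

Box A: F(A→B) = (67.06 + 94.52) − 32.41 = 129.17 Gt C/yr.
Box B: F(B→C) = (129.17 + 90.91) − 33.65 = 186.43 Gt C/yr.
Box C: F(C→D) = (186.43 + 116.8) − 124.0 = 179.23 Gt C/yr.
Box D: F(D→E) = (179.23 + 117.4) − 82.93 = 213.70 Gt C/yr.
Box E throughput = its input = 213.70 Gt C/yr; τ = 1197 / 213.70 = 5.601 yr.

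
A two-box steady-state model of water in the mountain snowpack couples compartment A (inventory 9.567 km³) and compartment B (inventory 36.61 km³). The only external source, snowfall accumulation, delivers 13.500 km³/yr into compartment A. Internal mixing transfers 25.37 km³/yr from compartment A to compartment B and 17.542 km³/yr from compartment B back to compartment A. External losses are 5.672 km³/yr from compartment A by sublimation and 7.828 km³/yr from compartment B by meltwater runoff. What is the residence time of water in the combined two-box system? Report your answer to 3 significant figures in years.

Residence time in the combined system uses the total inventory and the total *external* removal — internal exchanges between the two boxes cancel.
M_total = 9.567 + 36.61 = 46.177 km³.
ΣF_external_out = 5.672 + 7.828 = 13.500 km³/yr.
τ = M_total / ΣF_ext = 46.177 / 13.500 = 3.421 yr.

3.42 yr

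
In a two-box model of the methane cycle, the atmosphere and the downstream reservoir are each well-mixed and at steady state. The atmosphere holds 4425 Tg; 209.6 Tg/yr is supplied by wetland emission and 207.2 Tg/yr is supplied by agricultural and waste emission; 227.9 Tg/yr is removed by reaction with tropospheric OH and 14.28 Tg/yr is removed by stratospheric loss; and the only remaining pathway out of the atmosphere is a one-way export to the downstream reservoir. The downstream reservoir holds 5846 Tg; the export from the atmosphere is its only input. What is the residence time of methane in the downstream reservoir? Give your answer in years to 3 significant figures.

Balance the atmosphere: ΣF_in = 209.6 + 207.2 = 416.80 Tg/yr.
Export to the downstream reservoir = ΣF_in − (227.9 + 14.28) = 174.62 Tg/yr.
At steady state the output of the downstream reservoir equals its input, 174.62 Tg/yr.
τ = M / F = 5846 / 174.62 = 33.48 yr.

33.5 yr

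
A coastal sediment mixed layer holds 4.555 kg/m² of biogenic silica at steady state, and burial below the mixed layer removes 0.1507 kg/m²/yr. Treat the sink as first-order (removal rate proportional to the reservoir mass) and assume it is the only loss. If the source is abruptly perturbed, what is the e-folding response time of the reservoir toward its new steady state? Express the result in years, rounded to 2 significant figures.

30 yr

For a linear reservoir the response time equals the residence time τ = M/F.
τ = 4.555 / 0.1507 = 30.23 yr.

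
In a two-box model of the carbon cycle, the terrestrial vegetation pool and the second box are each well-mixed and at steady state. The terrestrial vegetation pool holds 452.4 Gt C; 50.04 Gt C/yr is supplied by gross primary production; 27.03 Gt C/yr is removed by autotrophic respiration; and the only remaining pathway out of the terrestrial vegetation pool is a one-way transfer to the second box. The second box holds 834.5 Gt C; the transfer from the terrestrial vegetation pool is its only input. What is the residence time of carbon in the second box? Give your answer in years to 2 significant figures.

Balance the terrestrial vegetation pool: ΣF_in = 50.040 Gt C/yr.
Transfer to the second box = ΣF_in − (27.03) = 23.010 Gt C/yr.
At steady state the output of the second box equals its input, 23.010 Gt C/yr.
τ = M / F = 834.5 / 23.010 = 36.27 yr.

36 yr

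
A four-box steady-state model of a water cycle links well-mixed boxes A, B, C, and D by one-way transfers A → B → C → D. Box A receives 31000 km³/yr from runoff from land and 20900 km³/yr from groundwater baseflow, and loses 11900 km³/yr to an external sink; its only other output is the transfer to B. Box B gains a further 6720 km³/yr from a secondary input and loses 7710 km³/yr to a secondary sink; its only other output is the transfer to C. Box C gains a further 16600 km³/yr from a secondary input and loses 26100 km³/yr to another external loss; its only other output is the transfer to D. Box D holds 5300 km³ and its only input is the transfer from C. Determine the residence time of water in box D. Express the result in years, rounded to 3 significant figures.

Box A: F(A→B) = (31000 + 20900) − 11900 = 40000 km³/yr.
Box B: F(B→C) = (40000 + 6720) − 7710 = 39010 km³/yr.
Box C: F(C→D) = (39010 + 16600) − 26100 = 29510 km³/yr.
Box D throughput = its input = 29510 km³/yr; τ = 5300 / 29510 = 0.1796 yr.

0.180 yr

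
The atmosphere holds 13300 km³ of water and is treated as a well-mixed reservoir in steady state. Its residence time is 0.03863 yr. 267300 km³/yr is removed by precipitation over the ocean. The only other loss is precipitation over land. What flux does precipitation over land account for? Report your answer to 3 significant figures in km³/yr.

77000 km³/yr

Total removal F = M/τ = 13300 / 0.03863 = 344300 km³/yr.
Precipitation over land = F − (267300) = 344300 − 267300 = 76990 km³/yr.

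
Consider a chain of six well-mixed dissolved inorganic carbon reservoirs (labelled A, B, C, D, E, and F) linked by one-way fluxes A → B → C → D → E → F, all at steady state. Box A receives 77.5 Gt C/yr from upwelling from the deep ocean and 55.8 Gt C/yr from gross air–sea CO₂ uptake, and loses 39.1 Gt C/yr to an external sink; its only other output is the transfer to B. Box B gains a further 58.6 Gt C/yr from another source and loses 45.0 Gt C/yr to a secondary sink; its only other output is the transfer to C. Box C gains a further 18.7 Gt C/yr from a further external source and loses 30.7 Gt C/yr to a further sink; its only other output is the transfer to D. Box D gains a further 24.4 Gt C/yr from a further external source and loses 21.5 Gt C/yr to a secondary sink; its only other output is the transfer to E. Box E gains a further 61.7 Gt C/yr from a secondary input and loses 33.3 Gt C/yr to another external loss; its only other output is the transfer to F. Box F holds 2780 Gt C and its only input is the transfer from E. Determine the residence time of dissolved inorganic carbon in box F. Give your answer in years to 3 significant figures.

21.9 yr

Box A: F(A→B) = (77.5 + 55.8) − 39.1 = 94.200 Gt C/yr.
Box B: F(B→C) = (94.200 + 58.6) − 45.0 = 107.80 Gt C/yr.
Box C: F(C→D) = (107.80 + 18.7) − 30.7 = 95.800 Gt C/yr.
Box D: F(D→E) = (95.800 + 24.4) − 21.5 = 98.700 Gt C/yr.
Box E: F(E→F) = (98.700 + 61.7) − 33.3 = 127.10 Gt C/yr.
Box F throughput = its input = 127.10 Gt C/yr; τ = 2780 / 127.10 = 21.87 yr.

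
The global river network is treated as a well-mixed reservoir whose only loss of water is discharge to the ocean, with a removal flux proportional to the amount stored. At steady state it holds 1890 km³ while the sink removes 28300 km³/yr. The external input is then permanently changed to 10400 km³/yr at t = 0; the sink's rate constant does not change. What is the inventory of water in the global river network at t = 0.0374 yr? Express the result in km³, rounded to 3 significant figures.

1380 km³

The sink rate constant is k = F₀/M₀ = 28300/1890 = 14.97 yr⁻¹.
Solving dM/dt = F₁ − kM with M(0) = M₀ gives M(t) = F₁/k + (M₀ − F₁/k)·e^(−kt).
F₁/k = 10400/14.97 = 694.56 km³; kt = 14.97 × 0.0374 = 0.5600, e^(−kt) = 0.5712.
M(0.0374) = 694.56 + (1890 − 694.56) × 0.5712 = 694.56 + 682.8 = 1377.4 km³.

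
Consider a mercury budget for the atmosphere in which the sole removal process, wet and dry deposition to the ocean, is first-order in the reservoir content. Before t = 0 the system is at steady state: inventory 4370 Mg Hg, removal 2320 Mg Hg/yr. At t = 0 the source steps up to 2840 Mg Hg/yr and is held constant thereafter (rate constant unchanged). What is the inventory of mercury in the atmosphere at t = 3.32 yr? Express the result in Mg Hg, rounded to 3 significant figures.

5180 Mg Hg

Residence time τ = M₀/F₀ = 1.884 yr. The eventual steady state is M_∞ = M₀·(F₁/F₀) = 4370 × 2840/2320 = 5349.5 Mg Hg.
The anomaly ΔM(t) = M(t) − M_∞ decays as ΔM₀·e^(−t/τ) with ΔM₀ = 4370 − 5349.5 = −979.5 Mg Hg.
At t = 3.32 yr, e^(−t/τ) = e^(−1.763) = 0.1716, so ΔM = −168.1 Mg Hg and M = 5349.5 − 168.1 = 5181.4 Mg Hg.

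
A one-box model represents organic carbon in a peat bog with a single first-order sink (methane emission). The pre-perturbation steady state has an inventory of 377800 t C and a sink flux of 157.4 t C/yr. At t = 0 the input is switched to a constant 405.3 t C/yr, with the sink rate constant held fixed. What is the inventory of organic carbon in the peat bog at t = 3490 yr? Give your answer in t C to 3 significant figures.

834000 t C

Residence time τ = M₀/F₀ = 2400 yr. The eventual steady state is M_∞ = M₀·(F₁/F₀) = 377800 × 405.3/157.4 = 972820 t C.
The anomaly ΔM(t) = M(t) − M_∞ decays as ΔM₀·e^(−t/τ) with ΔM₀ = 377800 − 972820 = −595000 t C.
At t = 3490 yr, e^(−t/τ) = e^(−1.454) = 0.2336, so ΔM = −139000 t C and M = 972820 − 139000 = 833810 t C.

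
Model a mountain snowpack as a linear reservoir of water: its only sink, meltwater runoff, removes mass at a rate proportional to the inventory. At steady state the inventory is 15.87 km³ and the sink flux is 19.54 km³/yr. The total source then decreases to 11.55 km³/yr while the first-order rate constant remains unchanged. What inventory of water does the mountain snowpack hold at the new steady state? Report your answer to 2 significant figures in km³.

Rate constant k = F/M = 19.54 / 15.87 = 1.231 yr⁻¹.
At the new steady state, source = k·M_new ⇒ M_new = 11.55 / 1.231 = 9.381 km³.
(Equivalently M_new = M × F_new/F_old = 15.87 × 11.55/19.54.)

9.4 km³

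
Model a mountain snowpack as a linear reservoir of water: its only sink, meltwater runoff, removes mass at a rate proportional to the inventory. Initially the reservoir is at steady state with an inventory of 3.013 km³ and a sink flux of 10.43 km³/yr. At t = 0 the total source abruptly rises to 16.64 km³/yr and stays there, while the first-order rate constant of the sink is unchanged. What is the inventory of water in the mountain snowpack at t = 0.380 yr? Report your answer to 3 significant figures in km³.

4.33 km³

τ = M₀/F₀ = 3.013/10.43 = 0.2889 yr; rate constant k = 1/τ.
New steady state M_∞ = F₁/k = F₁·τ = 16.64 × 0.2889 = 4.8069 km³.
M(t) = M_∞ + (M₀ − M_∞)·e^(−t/τ); t/τ = 0.380/0.2889 = 1.315, so e^(−t/τ) = 0.2684.
M(t) = 4.8069 − 1.794 × 0.2684 = 4.3255 km³.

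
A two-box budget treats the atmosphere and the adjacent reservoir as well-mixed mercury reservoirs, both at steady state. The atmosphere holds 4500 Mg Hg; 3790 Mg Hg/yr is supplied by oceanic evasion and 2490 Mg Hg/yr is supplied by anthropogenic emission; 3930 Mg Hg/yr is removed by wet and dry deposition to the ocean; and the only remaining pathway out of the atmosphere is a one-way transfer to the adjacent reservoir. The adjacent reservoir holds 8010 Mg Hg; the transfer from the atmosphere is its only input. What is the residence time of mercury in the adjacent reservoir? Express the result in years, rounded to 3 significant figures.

Balance the atmosphere: ΣF_in = 3790 + 2490 = 6280.0 Mg Hg/yr.
Transfer to the adjacent reservoir = ΣF_in − (3930) = 2350.0 Mg Hg/yr.
At steady state the output of the adjacent reservoir equals its input, 2350.0 Mg Hg/yr.
τ = M / F = 8010 / 2350.0 = 3.409 yr.

3.41 yr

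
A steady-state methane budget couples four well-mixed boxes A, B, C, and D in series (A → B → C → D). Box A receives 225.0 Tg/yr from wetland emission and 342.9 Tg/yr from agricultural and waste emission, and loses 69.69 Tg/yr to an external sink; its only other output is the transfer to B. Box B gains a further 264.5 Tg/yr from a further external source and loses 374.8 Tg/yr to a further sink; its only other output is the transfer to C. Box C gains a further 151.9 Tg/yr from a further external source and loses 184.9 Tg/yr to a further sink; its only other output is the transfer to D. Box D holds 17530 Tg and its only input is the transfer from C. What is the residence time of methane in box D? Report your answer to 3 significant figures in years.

49.4 yr

Box A: F(A→B) = (225.0 + 342.9) − 69.69 = 498.21 Tg/yr.
Box B: F(B→C) = (498.21 + 264.5) − 374.8 = 387.91 Tg/yr.
Box C: F(C→D) = (387.91 + 151.9) − 184.9 = 354.91 Tg/yr.
Box D throughput = its input = 354.91 Tg/yr; τ = 17530 / 354.91 = 49.39 yr.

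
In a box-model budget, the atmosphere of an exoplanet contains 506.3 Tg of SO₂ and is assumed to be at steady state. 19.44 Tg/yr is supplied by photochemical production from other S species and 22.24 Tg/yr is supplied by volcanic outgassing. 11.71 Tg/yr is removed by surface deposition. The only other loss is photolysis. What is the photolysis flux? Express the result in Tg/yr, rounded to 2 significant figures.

30 Tg/yr

At steady state ΣF_in = ΣF_out.
ΣF_in = 19.44 + 22.24 = 41.680 Tg/yr.
Photolysis flux = ΣF_in − (11.71) = 41.680 − 11.71 = 29.97 Tg/yr.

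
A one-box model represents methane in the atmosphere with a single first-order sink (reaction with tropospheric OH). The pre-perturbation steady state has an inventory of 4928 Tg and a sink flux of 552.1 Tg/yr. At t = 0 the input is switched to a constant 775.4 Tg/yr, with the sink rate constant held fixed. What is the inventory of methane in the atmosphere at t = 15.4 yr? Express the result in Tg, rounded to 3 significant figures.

6570 Tg

Residence time τ = M₀/F₀ = 8.926 yr. The eventual steady state is M_∞ = M₀·(F₁/F₀) = 4928 × 775.4/552.1 = 6921.2 Tg.
The anomaly ΔM(t) = M(t) − M_∞ decays as ΔM₀·e^(−t/τ) with ΔM₀ = 4928 − 6921.2 = −1993 Tg.
At t = 15.4 yr, e^(−t/τ) = e^(−1.725) = 0.1781, so ΔM = −355.0 Tg and M = 6921.2 − 355.0 = 6566.1 Tg.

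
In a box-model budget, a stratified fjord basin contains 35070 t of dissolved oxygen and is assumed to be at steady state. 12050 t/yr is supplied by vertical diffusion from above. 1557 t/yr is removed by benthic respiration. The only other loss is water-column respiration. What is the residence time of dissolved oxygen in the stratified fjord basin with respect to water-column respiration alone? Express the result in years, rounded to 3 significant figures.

3.34 yr

At steady state ΣF_in = ΣF_out.
ΣF_in = 12050 t/yr.
Water-column respiration flux = ΣF_in − (1557) = 12050 − 1557 = 10490 t/yr.
τ = M / F = 35070 / 10490 = 3.342 yr.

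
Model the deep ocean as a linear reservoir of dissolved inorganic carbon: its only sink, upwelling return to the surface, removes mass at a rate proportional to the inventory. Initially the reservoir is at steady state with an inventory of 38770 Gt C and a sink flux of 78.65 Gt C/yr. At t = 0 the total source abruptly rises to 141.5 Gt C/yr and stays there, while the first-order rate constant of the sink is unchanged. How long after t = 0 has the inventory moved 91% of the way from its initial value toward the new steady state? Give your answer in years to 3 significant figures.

τ = M₀/F₀ = 38770/78.65 = 492.9 yr.
The remaining gap fraction is e^(−t/τ); 91% covered ⇒ e^(−t/τ) = 0.0900.
t = −τ ln(0.0900) = 492.9 × 2.408 = 1187 yr.

1190 yr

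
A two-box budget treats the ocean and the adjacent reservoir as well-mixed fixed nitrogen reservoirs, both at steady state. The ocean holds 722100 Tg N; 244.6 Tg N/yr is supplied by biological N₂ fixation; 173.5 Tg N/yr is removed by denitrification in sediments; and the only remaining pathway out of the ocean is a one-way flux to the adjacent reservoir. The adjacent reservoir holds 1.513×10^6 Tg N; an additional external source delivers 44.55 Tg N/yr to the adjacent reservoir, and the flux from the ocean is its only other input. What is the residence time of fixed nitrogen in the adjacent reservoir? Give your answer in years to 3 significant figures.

Balance the ocean: ΣF_in = 244.60 Tg N/yr.
Flux to the adjacent reservoir = ΣF_in − (173.5) = 71.100 Tg N/yr.
Total input to the adjacent reservoir = 71.100 + 44.55 = 115.65 Tg N/yr; at steady state this equals its total output.
τ = M / F = 1.513×10^6 / 115.65 = 13080 yr.

13100 yr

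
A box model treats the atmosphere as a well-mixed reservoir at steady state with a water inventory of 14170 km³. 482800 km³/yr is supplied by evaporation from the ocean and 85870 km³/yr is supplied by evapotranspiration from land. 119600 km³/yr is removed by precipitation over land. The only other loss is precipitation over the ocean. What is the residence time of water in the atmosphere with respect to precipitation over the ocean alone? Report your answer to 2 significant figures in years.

At steady state ΣF_in = ΣF_out.
ΣF_in = 482800 + 85870 = 568670 km³/yr.
Precipitation over the ocean flux = ΣF_in − (119600) = 568670 − 119600 = 449100 km³/yr.
τ = M / F = 14170 / 449100 = 0.03155 yr.

0.032 yr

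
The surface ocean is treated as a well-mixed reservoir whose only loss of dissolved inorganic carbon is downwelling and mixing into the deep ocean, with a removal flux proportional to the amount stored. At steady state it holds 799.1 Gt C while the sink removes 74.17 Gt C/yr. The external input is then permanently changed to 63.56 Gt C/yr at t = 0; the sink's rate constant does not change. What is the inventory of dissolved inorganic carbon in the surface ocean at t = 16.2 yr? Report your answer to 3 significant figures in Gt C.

710 Gt C

τ = M₀/F₀ = 799.1/74.17 = 10.77 yr; rate constant k = 1/τ.
New steady state M_∞ = F₁/k = F₁·τ = 63.56 × 10.77 = 684.79 Gt C.
M(t) = M_∞ + (M₀ − M_∞)·e^(−t/τ); t/τ = 16.2/10.77 = 1.504, so e^(−t/τ) = 0.2223.
M(t) = 684.79 + 114.3 × 0.2223 = 710.20 Gt C.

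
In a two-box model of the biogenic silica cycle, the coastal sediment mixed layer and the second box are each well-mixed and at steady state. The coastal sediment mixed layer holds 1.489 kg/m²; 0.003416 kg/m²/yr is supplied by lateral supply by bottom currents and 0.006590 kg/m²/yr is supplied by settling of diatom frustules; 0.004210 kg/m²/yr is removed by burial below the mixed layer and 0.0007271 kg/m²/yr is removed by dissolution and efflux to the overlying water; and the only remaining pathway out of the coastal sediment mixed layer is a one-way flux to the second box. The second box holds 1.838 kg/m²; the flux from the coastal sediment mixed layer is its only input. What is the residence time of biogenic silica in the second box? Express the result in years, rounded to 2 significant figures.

360 yr

Balance the coastal sediment mixed layer: ΣF_in = 0.003416 + 0.006590 = 0.010006 kg/m²/yr.
Flux to the second box = ΣF_in − (0.004210 + 0.0007271) = 0.0050689 kg/m²/yr.
At steady state the output of the second box equals its input, 0.0050689 kg/m²/yr.
τ = M / F = 1.838 / 0.0050689 = 362.6 yr.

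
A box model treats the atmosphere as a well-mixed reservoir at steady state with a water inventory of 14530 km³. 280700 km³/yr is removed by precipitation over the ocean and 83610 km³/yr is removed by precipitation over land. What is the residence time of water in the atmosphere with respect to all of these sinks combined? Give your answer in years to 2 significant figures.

0.040 yr

Total removal flux = 280700 + 83610 = 364310 km³/yr.
τ = M / ΣF_out = 14530 / 364310 = 0.03988 yr.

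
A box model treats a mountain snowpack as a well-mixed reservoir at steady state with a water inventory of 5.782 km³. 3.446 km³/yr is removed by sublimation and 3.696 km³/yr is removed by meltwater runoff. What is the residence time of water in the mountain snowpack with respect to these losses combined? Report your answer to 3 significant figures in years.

Total removal = 3.446 + 3.696 = 7.1420 km³/yr.
τ = M / ΣF_out = 5.782 / 7.1420 = 0.8096 yr.

0.810 yr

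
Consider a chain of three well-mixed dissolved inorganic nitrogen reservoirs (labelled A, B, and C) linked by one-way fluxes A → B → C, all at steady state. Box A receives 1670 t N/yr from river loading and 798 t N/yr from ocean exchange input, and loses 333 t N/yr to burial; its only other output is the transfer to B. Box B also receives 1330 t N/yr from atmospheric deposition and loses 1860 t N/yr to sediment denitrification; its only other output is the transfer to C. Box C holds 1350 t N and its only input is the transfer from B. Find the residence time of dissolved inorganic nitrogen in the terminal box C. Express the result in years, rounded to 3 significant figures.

Box A: F(A→B) = (1670 + 798) − 333 = 2135.0 t N/yr.
Box B: F(B→C) = (2135.0 + 1330) − 1860 = 1605.0 t N/yr.
Box C throughput = its input = 1605.0 t N/yr; τ = 1350 / 1605.0 = 0.8411 yr.

0.841 yr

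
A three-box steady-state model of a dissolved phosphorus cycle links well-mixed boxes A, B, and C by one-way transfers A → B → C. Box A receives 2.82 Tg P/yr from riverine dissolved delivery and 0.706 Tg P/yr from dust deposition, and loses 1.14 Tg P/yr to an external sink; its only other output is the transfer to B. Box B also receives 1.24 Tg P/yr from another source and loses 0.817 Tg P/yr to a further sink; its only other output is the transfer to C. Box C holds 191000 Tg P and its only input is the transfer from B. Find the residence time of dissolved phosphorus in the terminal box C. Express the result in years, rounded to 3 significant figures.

68000 yr

Box A: F(A→B) = (2.82 + 0.706) − 1.14 = 2.3860 Tg P/yr.
Box B: F(B→C) = (2.3860 + 1.24) − 0.817 = 2.8090 Tg P/yr.
Box C throughput = its input = 2.8090 Tg P/yr; τ = 191000 / 2.8090 = 68000 yr.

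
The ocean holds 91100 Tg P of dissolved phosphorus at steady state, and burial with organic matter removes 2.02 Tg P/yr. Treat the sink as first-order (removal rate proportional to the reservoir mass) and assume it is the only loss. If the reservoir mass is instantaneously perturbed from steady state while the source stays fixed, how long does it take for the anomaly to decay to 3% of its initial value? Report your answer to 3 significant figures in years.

For a linear reservoir the anomaly decays as exp(−t/τ) with τ = M/F = 91100/2.02 = 45100 yr.
exp(−t/τ) = 0.03 ⇒ t = −τ ln(0.03) = 45100 × 3.507 = 158100 yr.

158000 yr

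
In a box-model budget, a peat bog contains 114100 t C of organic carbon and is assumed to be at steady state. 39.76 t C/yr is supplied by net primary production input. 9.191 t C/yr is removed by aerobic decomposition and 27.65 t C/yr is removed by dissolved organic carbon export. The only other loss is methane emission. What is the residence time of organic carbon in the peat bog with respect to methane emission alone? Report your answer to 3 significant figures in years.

At steady state ΣF_in = ΣF_out.
ΣF_in = 39.760 t C/yr.
Methane emission flux = ΣF_in − (9.191 + 27.65) = 39.760 − 36.84 = 2.919 t C/yr.
τ = M / F = 114100 / 2.919 = 39090 yr.

39100 yr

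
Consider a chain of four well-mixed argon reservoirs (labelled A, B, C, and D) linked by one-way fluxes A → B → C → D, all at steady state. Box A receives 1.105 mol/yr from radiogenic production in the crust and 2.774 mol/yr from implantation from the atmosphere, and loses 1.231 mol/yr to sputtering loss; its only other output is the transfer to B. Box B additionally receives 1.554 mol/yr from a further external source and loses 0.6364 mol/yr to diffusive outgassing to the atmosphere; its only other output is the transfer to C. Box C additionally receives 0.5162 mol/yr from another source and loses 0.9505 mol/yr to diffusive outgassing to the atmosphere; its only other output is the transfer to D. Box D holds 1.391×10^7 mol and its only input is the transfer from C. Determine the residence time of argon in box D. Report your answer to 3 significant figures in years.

Box A: F(A→B) = (1.105 + 2.774) − 1.231 = 2.6480 mol/yr.
Box B: F(B→C) = (2.6480 + 1.554) − 0.6364 = 3.5656 mol/yr.
Box C: F(C→D) = (3.5656 + 0.5162) − 0.9505 = 3.1313 mol/yr.
Box D throughput = its input = 3.1313 mol/yr; τ = 1.391×10^7 / 3.1313 = 4.442×10^6 yr.

4.44×10^6 yr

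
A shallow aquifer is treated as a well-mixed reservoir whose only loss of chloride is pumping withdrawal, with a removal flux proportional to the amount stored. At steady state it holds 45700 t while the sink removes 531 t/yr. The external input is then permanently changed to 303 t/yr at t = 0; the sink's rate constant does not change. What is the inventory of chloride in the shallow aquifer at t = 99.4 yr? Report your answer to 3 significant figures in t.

Residence time τ = M₀/F₀ = 86.06 yr. The eventual steady state is M_∞ = M₀·(F₁/F₀) = 45700 × 303/531 = 26077 t.
The anomaly ΔM(t) = M(t) − M_∞ decays as ΔM₀·e^(−t/τ) with ΔM₀ = 45700 − 26077 = 19620 t.
At t = 99.4 yr, e^(−t/τ) = e^(−1.155) = 0.3151, so ΔM = 6183 t and M = 26077 + 6183 = 32260 t.

32300 t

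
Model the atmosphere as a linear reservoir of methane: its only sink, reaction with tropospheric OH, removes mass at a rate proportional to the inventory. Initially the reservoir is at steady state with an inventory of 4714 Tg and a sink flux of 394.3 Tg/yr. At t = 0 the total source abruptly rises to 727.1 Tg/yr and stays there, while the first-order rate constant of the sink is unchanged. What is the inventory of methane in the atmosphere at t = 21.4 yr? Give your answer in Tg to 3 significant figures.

Residence time τ = M₀/F₀ = 11.96 yr. The eventual steady state is M_∞ = M₀·(F₁/F₀) = 4714 × 727.1/394.3 = 8692.7 Tg.
The anomaly ΔM(t) = M(t) − M_∞ decays as ΔM₀·e^(−t/τ) with ΔM₀ = 4714 − 8692.7 = −3979 Tg.
At t = 21.4 yr, e^(−t/τ) = e^(−1.790) = 0.1670, so ΔM = −664.3 Tg and M = 8692.7 − 664.3 = 8028.4 Tg.

8030 Tg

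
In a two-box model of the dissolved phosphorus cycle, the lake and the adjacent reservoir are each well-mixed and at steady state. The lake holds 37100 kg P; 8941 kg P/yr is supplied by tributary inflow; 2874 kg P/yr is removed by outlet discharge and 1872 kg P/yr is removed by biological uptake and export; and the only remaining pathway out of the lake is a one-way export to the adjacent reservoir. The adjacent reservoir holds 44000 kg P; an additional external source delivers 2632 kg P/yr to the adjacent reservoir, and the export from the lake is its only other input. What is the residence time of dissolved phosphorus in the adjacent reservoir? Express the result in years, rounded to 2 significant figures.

6.4 yr

Balance the lake: ΣF_in = 8941.0 kg P/yr.
Export to the adjacent reservoir = ΣF_in − (2874 + 1872) = 4195.0 kg P/yr.
Total input to the adjacent reservoir = 4195.0 + 2632 = 6827.0 kg P/yr; at steady state this equals its total output.
τ = M / F = 44000 / 6827.0 = 6.445 yr.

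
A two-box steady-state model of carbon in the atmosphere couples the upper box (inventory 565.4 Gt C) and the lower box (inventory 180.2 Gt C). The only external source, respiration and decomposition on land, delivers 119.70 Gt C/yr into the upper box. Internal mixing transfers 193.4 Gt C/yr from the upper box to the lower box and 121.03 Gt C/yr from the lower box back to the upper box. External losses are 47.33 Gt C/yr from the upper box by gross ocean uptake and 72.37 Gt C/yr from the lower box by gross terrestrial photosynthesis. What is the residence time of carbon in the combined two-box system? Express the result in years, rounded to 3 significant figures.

6.23 yr

Residence time in the combined system uses the total inventory and the total *external* removal — internal exchanges between the two boxes cancel.
M_total = 565.4 + 180.2 = 745.60 Gt C.
ΣF_external_out = 47.33 + 72.37 = 119.70 Gt C/yr.
τ = M_total / ΣF_ext = 745.60 / 119.70 = 6.229 yr.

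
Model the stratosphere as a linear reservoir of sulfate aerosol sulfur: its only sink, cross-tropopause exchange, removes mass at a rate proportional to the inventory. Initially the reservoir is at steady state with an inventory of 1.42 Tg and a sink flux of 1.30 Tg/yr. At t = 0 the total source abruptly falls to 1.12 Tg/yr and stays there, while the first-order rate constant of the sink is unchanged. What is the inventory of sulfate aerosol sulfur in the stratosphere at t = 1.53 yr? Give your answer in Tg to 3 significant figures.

1.27 Tg

Residence time τ = M₀/F₀ = 1.092 yr. The eventual steady state is M_∞ = M₀·(F₁/F₀) = 1.42 × 1.12/1.30 = 1.2234 Tg.
The anomaly ΔM(t) = M(t) − M_∞ decays as ΔM₀·e^(−t/τ) with ΔM₀ = 1.42 − 1.2234 = 0.1966 Tg.
At t = 1.53 yr, e^(−t/τ) = e^(−1.401) = 0.2464, so ΔM = 0.04845 Tg and M = 1.2234 + 0.04845 = 1.2718 Tg.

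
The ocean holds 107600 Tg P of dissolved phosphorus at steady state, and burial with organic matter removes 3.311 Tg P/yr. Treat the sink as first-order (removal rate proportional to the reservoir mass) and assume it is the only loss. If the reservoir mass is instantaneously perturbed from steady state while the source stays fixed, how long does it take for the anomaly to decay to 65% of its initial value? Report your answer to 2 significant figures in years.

For a linear reservoir the anomaly decays as exp(−t/τ) with τ = M/F = 107600/3.311 = 32500 yr.
exp(−t/τ) = 0.65 ⇒ t = −τ ln(0.65) = 32500 × 0.4308 = 14000 yr.

14000 yr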